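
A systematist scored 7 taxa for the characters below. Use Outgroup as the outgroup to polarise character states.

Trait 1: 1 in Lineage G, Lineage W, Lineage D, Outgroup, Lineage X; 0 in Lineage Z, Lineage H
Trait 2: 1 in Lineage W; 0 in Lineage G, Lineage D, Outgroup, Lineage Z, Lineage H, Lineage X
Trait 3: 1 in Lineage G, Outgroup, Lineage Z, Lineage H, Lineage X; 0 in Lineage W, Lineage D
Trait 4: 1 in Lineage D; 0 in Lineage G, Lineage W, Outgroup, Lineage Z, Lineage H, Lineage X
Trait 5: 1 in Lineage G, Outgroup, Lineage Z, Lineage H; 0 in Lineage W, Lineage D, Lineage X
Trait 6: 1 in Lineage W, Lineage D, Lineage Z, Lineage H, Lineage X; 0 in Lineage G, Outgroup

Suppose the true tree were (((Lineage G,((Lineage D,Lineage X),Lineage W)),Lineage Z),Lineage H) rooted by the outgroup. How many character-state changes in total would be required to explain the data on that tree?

9

Map each character onto (((Lineage G,((Lineage D,Lineage X),Lineage W)),Lineage Z),Lineage H) (rooted by Outgroup) and count the minimum state changes it requires (Fitch parsimony):
Trait 1: 2; Trait 2: 1; Trait 3: 2; Trait 4: 1; Trait 5: 1; Trait 6: 2.
Total tree length = 9.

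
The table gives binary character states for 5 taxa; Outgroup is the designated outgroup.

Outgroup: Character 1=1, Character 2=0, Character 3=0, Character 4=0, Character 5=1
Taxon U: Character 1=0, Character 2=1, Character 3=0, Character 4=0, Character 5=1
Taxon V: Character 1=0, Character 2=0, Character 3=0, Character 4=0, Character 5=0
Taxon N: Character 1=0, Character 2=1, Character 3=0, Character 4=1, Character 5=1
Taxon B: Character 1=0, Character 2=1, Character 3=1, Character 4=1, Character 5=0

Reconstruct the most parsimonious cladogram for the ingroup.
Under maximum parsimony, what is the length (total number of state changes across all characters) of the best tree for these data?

6

Character polarity is set by the outgroup: the derived state is whichever differs from the outgroup's state, so for Character 1, Character 5 the derived state is '0', and for the remaining characters it is '1'.
Character 1 (derived state '0') is shared by all ingroup taxa — unites the whole ingroup.
Character 2: derived state '1' in Taxon B, Taxon N, and Taxon U only — synapomorphy for {Taxon B, Taxon N, Taxon U}.
Character 3: derived state '1' in Taxon B only — an autapomorphy, so it tells us nothing about relationships among taxa.
Character 4: derived state '1' in Taxon B and Taxon N only — synapomorphy for {Taxon B, Taxon N}.
Character 5 groups Taxon B and Taxon V, which is incompatible with the clades supported by the remaining characters; treating it as convergent (homoplasy) costs fewer steps than any alternative tree.
Most parsimonious ingroup topology: ((Taxon U,(Taxon N,Taxon B)),Taxon V).
Changes per character on this tree: Character 1: 1; Character 2: 1; Character 3: 1; Character 4: 1; Character 5: 2.
Total = 6.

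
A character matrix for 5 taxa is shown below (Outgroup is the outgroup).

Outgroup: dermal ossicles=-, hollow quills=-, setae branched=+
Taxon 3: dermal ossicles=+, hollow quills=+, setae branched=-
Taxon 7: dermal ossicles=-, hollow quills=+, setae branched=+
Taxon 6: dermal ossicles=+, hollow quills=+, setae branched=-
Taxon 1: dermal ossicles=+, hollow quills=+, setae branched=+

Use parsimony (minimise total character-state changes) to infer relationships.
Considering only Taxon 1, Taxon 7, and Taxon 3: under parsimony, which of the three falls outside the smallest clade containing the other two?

Character polarity is set by the outgroup: the derived state is whichever differs from the outgroup's state, so for setae branched the derived state is '-', and for the remaining characters it is '+'.
dermal ossicles (derived state '+') is shared by Taxon 1, Taxon 3, and Taxon 6 — a synapomorphy uniting that clade.
hollow quills (derived state '+') is shared by all ingroup taxa — unites the whole ingroup.
Only Taxon 3 and Taxon 6 show the derived state '-' for setae branched, supporting them as a clade.
Most parsimonious ingroup topology: (((Taxon 3,Taxon 6),Taxon 1),Taxon 7).
Taxon 1 and Taxon 3 share a more recent common ancestor with each other than either does with Taxon 7, so Taxon 7 is the least closely related of the three.

Taxon 7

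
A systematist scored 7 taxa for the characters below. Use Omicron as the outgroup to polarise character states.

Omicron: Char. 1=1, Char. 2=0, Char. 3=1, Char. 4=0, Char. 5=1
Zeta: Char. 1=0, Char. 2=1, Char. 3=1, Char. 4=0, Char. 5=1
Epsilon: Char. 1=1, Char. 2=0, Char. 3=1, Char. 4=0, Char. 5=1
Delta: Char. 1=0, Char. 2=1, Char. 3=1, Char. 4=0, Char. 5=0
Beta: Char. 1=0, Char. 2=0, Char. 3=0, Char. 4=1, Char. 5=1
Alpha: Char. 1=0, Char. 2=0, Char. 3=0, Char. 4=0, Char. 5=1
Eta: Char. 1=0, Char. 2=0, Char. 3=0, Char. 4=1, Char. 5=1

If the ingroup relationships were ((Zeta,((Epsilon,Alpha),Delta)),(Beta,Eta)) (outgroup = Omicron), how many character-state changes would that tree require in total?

Map each character onto ((Zeta,((Epsilon,Alpha),Delta)),(Beta,Eta)) (rooted by Omicron) and count the minimum state changes it requires (Fitch parsimony):
Char. 1: 2; Char. 2: 2; Char. 3: 2; Char. 4: 1; Char. 5: 1.
Total tree length = 8.

8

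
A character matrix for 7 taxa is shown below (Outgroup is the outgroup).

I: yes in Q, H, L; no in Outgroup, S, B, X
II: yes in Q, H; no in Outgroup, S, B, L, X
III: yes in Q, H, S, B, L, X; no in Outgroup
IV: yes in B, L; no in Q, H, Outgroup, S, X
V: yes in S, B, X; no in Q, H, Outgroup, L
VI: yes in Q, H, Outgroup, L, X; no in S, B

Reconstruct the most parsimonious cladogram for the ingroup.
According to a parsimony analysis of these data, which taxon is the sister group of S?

B

Character polarity is set by the outgroup: the derived state is whichever differs from the outgroup's state, so for VI the derived state is 'no', and for the remaining characters it is 'yes'.
I: derived state 'yes' in H, L, and Q only — synapomorphy for {H, L, Q}.
II (derived state 'yes') is shared by H and Q — a synapomorphy uniting that clade.
III (derived state 'yes') is shared by all ingroup taxa — unites the whole ingroup.
IV (state 'yes') occurs in B and L but conflicts with the nesting implied by the other characters — most parsimoniously interpreted as homoplasy.
V: derived state 'yes' in B, S, and X only — synapomorphy for {B, S, X}.
Only B and S show the derived state 'no' for VI, supporting them as a clade.
Most parsimonious ingroup topology: (((H,Q),L),((B,S),X)).
S and B form a cherry on this tree, so they are sister taxa.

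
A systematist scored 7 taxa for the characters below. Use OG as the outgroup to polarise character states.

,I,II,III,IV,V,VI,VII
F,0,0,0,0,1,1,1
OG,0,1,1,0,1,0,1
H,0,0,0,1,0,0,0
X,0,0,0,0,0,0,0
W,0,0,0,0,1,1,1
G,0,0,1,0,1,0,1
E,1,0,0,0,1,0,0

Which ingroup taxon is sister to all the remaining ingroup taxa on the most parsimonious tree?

G

Character polarity is set by the outgroup: the derived state is whichever differs from the outgroup's state, so for II, III, V, VII the derived state is '0', and for the remaining characters it is '1'.
I: derived state '1' in E only — an autapomorphy, so it tells us nothing about relationships among taxa.
II (derived state '0') is shared by all ingroup taxa — unites the whole ingroup.
III (derived state '0') is shared by E, F, H, W, and X — a synapomorphy uniting that clade.
IV: derived state '1' in H only — an autapomorphy, so it tells us nothing about relationships among taxa.
Only H and X show the derived state '0' for V, supporting them as a clade.
VI: derived state '1' in F and W only — synapomorphy for {F, W}.
VII (derived state '0') is shared by E, H, and X — a synapomorphy uniting that clade.
Most parsimonious ingroup topology: (((F,W),((X,H),E)),G).
G is sister to the clade containing all other ingroup taxa, so it is the earliest-diverging (most basal) ingroup lineage.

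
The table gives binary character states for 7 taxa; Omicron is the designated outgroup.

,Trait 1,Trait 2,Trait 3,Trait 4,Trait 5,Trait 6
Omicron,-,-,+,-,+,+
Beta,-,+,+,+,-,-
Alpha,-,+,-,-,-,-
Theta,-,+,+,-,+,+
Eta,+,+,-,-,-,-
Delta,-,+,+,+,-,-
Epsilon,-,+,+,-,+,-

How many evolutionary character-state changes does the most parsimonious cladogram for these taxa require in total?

Character polarity is set by the outgroup: the derived state is whichever differs from the outgroup's state, so for Trait 3, Trait 5, Trait 6 the derived state is '-', and for the remaining characters it is '+'.
Trait 1 (derived state '+') is unique to Eta (autapomorphy; uninformative for grouping).
All ingroup taxa share the derived state '+' for Trait 2; it defines the ingroup but does not resolve relationships within it.
Trait 3: derived state '-' in Alpha and Eta only — synapomorphy for {Alpha, Eta}.
Trait 4: derived state '+' in Beta and Delta only — synapomorphy for {Beta, Delta}.
Trait 5 (derived state '-') is shared by Alpha, Beta, Delta, and Eta — a synapomorphy uniting that clade.
Trait 6 (derived state '-') is shared by Alpha, Beta, Delta, Epsilon, and Eta — a synapomorphy uniting that clade.
Most parsimonious ingroup topology: ((((Beta,Delta),(Alpha,Eta)),Epsilon),Theta).
Changes per character on this tree: Trait 1: 1; Trait 2: 1; Trait 3: 1; Trait 4: 1; Trait 5: 1; Trait 6: 1.
Total = 6.

6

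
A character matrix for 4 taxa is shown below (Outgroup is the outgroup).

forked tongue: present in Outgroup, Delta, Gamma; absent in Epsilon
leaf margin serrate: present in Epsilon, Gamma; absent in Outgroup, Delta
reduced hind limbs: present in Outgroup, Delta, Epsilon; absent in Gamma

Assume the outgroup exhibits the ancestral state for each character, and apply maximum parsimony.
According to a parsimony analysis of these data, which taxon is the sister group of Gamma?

Character polarity is set by the outgroup: the derived state is whichever differs from the outgroup's state, so for forked tongue, reduced hind limbs the derived state is 'absent', and for the remaining characters it is 'present'.
forked tongue (derived state 'absent') is unique to Epsilon (autapomorphy; uninformative for grouping).
Only Epsilon and Gamma show the derived state 'present' for leaf margin serrate, supporting them as a clade.
reduced hind limbs: derived state 'absent' in Gamma only — an autapomorphy, so it tells us nothing about relationships among taxa.
Most parsimonious ingroup topology: (Delta,(Epsilon,Gamma)).
Gamma and Epsilon form a cherry on this tree, so they are sister taxa.

Epsilon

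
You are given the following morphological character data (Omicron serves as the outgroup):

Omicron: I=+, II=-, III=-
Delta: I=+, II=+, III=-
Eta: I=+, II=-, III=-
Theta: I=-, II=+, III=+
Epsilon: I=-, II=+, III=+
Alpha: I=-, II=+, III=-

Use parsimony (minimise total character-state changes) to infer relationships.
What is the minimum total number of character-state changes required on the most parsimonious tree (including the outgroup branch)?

Character polarity is set by the outgroup: the derived state is whichever differs from the outgroup's state, so for I the derived state is '-', and for the remaining characters it is '+'.
I: derived state '-' in Alpha, Epsilon, and Theta only — synapomorphy for {Alpha, Epsilon, Theta}.
Only Alpha, Delta, Epsilon, and Theta show the derived state '+' for II, supporting them as a clade.
III: derived state '+' in Epsilon and Theta only — synapomorphy for {Epsilon, Theta}.
Most parsimonious ingroup topology: ((Delta,((Theta,Epsilon),Alpha)),Eta).
Changes per character on this tree: I: 1; II: 1; III: 1.
Total = 3.

3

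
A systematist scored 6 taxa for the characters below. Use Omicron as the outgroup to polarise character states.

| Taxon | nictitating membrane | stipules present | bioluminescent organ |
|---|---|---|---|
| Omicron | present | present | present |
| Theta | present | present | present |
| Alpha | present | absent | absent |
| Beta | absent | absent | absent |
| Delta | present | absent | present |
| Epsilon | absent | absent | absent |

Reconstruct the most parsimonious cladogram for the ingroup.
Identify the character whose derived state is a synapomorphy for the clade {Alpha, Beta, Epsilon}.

The outgroup has state 'present' for every character, so 'absent' is the derived state throughout.
nictitating membrane (derived state 'absent') is shared by Beta and Epsilon — a synapomorphy uniting that clade.
Only Alpha, Beta, Delta, and Epsilon show the derived state 'absent' for stipules present, supporting them as a clade.
bioluminescent organ: derived state 'absent' in Alpha, Beta, and Epsilon only — synapomorphy for {Alpha, Beta, Epsilon}.
Most parsimonious ingroup topology: (Theta,((Alpha,(Beta,Epsilon)),Delta)).
The clade {Alpha, Beta, Epsilon} is supported by bioluminescent organ: its derived state 'absent' occurs in exactly those taxa and in no other taxon (including the outgroup).

bioluminescent organ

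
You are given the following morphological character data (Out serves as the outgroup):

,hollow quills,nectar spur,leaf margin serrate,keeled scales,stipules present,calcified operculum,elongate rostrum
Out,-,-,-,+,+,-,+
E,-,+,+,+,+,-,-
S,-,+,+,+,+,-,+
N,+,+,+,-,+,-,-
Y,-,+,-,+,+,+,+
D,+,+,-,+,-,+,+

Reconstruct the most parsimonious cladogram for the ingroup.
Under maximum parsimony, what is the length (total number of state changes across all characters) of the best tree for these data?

Character polarity is set by the outgroup: the derived state is whichever differs from the outgroup's state, so for keeled scales, stipules present, elongate rostrum the derived state is '-', and for the remaining characters it is '+'.
hollow quills groups D and N, which is incompatible with the clades supported by the remaining characters; treating it as convergent (homoplasy) costs fewer steps than any alternative tree.
nectar spur (derived state '+') is shared by all ingroup taxa — unites the whole ingroup.
leaf margin serrate (derived state '+') is shared by E, N, and S — a synapomorphy uniting that clade.
keeled scales: derived state '-' in N only — an autapomorphy, so it tells us nothing about relationships among taxa.
stipules present (derived state '-') is unique to D (autapomorphy; uninformative for grouping).
Only D and Y show the derived state '+' for calcified operculum, supporting them as a clade.
Only E and N show the derived state '-' for elongate rostrum, supporting them as a clade.
Most parsimonious ingroup topology: (((E,N),S),(Y,D)).
Changes per character on this tree: hollow quills: 2; nectar spur: 1; leaf margin serrate: 1; keeled scales: 1; stipules present: 1; calcified operculum: 1; elongate rostrum: 1.
Total = 8.

8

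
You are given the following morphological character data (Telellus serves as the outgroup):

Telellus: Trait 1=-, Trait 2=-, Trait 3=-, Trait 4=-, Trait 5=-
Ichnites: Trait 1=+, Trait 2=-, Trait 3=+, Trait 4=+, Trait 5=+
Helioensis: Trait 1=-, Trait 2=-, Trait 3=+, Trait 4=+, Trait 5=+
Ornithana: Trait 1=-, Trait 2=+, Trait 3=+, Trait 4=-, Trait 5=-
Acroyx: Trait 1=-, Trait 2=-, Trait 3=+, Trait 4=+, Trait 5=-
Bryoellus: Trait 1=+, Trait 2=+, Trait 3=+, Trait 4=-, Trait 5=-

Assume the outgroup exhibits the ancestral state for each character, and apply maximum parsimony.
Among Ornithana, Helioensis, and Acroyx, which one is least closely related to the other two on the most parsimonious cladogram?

The outgroup has state '-' for every character, so '+' is the derived state throughout.
Trait 1 groups Bryoellus and Ichnites, which is incompatible with the clades supported by the remaining characters; treating it as convergent (homoplasy) costs fewer steps than any alternative tree.
Only Bryoellus and Ornithana show the derived state '+' for Trait 2, supporting them as a clade.
Trait 3 (derived state '+') is shared by all ingroup taxa — unites the whole ingroup.
Only Acroyx, Helioensis, and Ichnites show the derived state '+' for Trait 4, supporting them as a clade.
Trait 5: derived state '+' in Helioensis and Ichnites only — synapomorphy for {Helioensis, Ichnites}.
Most parsimonious ingroup topology: (((Ichnites,Helioensis),Acroyx),(Ornithana,Bryoellus)).
Helioensis and Acroyx share a more recent common ancestor with each other than either does with Ornithana, so Ornithana is the least closely related of the three.

Ornithana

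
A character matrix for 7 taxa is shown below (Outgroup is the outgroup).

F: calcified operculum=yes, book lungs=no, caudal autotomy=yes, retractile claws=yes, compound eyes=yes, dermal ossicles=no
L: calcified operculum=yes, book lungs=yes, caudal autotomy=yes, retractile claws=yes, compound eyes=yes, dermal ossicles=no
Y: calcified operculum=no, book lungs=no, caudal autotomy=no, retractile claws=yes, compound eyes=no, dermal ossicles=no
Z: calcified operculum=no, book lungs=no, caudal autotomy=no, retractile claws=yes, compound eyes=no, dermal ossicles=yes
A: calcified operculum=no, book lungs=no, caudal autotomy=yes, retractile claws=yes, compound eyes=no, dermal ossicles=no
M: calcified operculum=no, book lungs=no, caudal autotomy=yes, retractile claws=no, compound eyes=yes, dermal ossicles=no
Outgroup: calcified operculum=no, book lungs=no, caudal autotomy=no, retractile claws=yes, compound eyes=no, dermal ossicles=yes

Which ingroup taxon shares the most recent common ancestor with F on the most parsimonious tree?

L

Character polarity is set by the outgroup: the derived state is whichever differs from the outgroup's state, so for retractile claws, dermal ossicles the derived state is 'no', and for the remaining characters it is 'yes'.
Only F and L show the derived state 'yes' for calcified operculum, supporting them as a clade.
book lungs: derived state 'yes' in L only — an autapomorphy, so it tells us nothing about relationships among taxa.
caudal autotomy (derived state 'yes') is shared by A, F, L, and M — a synapomorphy uniting that clade.
retractile claws: derived state 'no' in M only — an autapomorphy, so it tells us nothing about relationships among taxa.
Only F, L, and M show the derived state 'yes' for compound eyes, supporting them as a clade.
Only A, F, L, M, and Y show the derived state 'no' for dermal ossicles, supporting them as a clade.
Most parsimonious ingroup topology: ((Y,(A,(M,(L,F)))),Z).
F and L form a cherry on this tree, so they are sister taxa.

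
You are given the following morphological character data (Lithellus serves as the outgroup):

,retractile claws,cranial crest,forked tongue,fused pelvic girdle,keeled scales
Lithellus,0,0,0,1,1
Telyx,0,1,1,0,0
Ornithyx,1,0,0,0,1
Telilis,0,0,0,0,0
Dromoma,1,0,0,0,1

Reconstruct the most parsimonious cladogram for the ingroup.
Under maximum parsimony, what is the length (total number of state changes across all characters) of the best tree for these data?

5

Character polarity is set by the outgroup: the derived state is whichever differs from the outgroup's state, so for fused pelvic girdle, keeled scales the derived state is '0', and for the remaining characters it is '1'.
retractile claws: derived state '1' in Dromoma and Ornithyx only — synapomorphy for {Dromoma, Ornithyx}.
cranial crest (derived state '1') is unique to Telyx (autapomorphy; uninformative for grouping).
forked tongue (derived state '1') is unique to Telyx (autapomorphy; uninformative for grouping).
All ingroup taxa share the derived state '0' for fused pelvic girdle; it defines the ingroup but does not resolve relationships within it.
Only Telilis and Telyx show the derived state '0' for keeled scales, supporting them as a clade.
Most parsimonious ingroup topology: ((Telyx,Telilis),(Ornithyx,Dromoma)).
Changes per character on this tree: retractile claws: 1; cranial crest: 1; forked tongue: 1; fused pelvic girdle: 1; keeled scales: 1.
Total = 5.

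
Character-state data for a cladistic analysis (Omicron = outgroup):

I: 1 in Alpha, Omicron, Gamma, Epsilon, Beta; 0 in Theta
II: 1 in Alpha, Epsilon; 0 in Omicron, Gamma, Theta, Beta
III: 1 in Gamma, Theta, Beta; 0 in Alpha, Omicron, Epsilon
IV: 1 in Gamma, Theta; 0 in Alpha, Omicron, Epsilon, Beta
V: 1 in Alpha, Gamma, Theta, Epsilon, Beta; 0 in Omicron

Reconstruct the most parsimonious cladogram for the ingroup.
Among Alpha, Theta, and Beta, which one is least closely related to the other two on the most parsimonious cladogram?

Character polarity is set by the outgroup: the derived state is whichever differs from the outgroup's state, so for I the derived state is '0', and for the remaining characters it is '1'.
I (derived state '0') is unique to Theta (autapomorphy; uninformative for grouping).
Only Alpha and Epsilon show the derived state '1' for II, supporting them as a clade.
Only Beta, Gamma, and Theta show the derived state '1' for III, supporting them as a clade.
Only Gamma and Theta show the derived state '1' for IV, supporting them as a clade.
V (derived state '1') is shared by all ingroup taxa — unites the whole ingroup.
Most parsimonious ingroup topology: ((Epsilon,Alpha),((Theta,Gamma),Beta)).
Beta and Theta share a more recent common ancestor with each other than either does with Alpha, so Alpha is the least closely related of the three.

Alpha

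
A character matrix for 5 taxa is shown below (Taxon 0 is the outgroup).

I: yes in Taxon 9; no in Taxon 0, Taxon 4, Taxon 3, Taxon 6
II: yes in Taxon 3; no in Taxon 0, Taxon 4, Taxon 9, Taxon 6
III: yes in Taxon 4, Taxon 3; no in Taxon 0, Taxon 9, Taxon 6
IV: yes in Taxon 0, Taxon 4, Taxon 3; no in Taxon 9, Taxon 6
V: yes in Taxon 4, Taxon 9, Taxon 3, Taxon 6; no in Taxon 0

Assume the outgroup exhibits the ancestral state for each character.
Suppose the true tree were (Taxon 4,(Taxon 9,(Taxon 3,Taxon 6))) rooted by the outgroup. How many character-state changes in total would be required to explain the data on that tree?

Map each character onto (Taxon 4,(Taxon 9,(Taxon 3,Taxon 6))) (rooted by Taxon 0) and count the minimum state changes it requires (Fitch parsimony):
I: 1; II: 1; III: 2; IV: 2; V: 1.
Total tree length = 7.

7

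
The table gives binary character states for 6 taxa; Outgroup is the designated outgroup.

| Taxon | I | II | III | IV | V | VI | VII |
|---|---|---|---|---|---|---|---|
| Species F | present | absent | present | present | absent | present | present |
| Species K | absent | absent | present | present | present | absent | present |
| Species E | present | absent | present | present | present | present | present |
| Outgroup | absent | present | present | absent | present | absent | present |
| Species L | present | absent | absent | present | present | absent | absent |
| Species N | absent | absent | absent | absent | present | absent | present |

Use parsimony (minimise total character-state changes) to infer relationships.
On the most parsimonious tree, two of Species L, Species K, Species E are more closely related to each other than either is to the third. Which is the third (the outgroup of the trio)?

Character polarity is set by the outgroup: the derived state is whichever differs from the outgroup's state, so for II, III, V, VII the derived state is 'absent', and for the remaining characters it is 'present'.
I (derived state 'present') is shared by Species E, Species F, and Species L — a synapomorphy uniting that clade.
II (derived state 'absent') is shared by all ingroup taxa — unites the whole ingroup.
III (state 'absent') occurs in Species L and Species N but conflicts with the nesting implied by the other characters — most parsimoniously interpreted as homoplasy.
IV (derived state 'present') is shared by Species E, Species F, Species K, and Species L — a synapomorphy uniting that clade.
V: derived state 'absent' in Species F only — an autapomorphy, so it tells us nothing about relationships among taxa.
VI: derived state 'present' in Species E and Species F only — synapomorphy for {Species E, Species F}.
VII (derived state 'absent') is unique to Species L (autapomorphy; uninformative for grouping).
Most parsimonious ingroup topology: ((((Species E,Species F),Species L),Species K),Species N).
Species E and Species L share a more recent common ancestor with each other than either does with Species K, so Species K is the least closely related of the three.

Species K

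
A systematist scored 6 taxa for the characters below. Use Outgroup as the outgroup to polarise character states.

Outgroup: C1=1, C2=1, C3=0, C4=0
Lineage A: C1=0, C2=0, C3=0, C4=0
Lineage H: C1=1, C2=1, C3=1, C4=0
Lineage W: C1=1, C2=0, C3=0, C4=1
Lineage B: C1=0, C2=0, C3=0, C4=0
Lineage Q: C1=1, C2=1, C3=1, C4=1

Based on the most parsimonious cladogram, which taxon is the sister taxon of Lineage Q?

Character polarity is set by the outgroup: the derived state is whichever differs from the outgroup's state, so for C1, C2 the derived state is '0', and for the remaining characters it is '1'.
C1: derived state '0' in Lineage A and Lineage B only — synapomorphy for {Lineage A, Lineage B}.
C2 (derived state '0') is shared by Lineage A, Lineage B, and Lineage W — a synapomorphy uniting that clade.
C3: derived state '1' in Lineage H and Lineage Q only — synapomorphy for {Lineage H, Lineage Q}.
C4 (state '1') occurs in Lineage Q and Lineage W but conflicts with the nesting implied by the other characters — most parsimoniously interpreted as homoplasy.
Most parsimonious ingroup topology: (((Lineage A,Lineage B),Lineage W),(Lineage H,Lineage Q)).
Lineage Q and Lineage H form a cherry on this tree, so they are sister taxa.

Lineage H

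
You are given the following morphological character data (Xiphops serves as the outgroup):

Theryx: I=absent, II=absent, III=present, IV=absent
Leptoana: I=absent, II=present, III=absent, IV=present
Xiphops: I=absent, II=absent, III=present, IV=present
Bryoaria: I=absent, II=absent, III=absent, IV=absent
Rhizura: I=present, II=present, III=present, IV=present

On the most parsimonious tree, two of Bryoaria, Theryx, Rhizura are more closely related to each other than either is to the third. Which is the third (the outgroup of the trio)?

Character polarity is set by the outgroup: the derived state is whichever differs from the outgroup's state, so for III, IV the derived state is 'absent', and for the remaining characters it is 'present'.
I (derived state 'present') is unique to Rhizura (autapomorphy; uninformative for grouping).
II: derived state 'present' in Leptoana and Rhizura only — synapomorphy for {Leptoana, Rhizura}.
III (state 'absent') occurs in Bryoaria and Leptoana but conflicts with the nesting implied by the other characters — most parsimoniously interpreted as homoplasy.
IV: derived state 'absent' in Bryoaria and Theryx only — synapomorphy for {Bryoaria, Theryx}.
Most parsimonious ingroup topology: ((Bryoaria,Theryx),(Leptoana,Rhizura)).
Bryoaria and Theryx share a more recent common ancestor with each other than either does with Rhizura, so Rhizura is the least closely related of the three.

Rhizura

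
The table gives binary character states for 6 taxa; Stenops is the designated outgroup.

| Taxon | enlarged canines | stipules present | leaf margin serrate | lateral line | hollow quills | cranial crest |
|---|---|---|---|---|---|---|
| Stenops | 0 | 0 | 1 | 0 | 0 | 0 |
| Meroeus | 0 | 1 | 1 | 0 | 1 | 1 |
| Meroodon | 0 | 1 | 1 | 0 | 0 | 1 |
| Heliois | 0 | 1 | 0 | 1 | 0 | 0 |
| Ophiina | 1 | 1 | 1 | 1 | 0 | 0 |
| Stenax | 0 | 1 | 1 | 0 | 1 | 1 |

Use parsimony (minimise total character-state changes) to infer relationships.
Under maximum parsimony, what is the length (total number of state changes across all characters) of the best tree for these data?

6

Character polarity is set by the outgroup: the derived state is whichever differs from the outgroup's state, so for leaf margin serrate the derived state is '0', and for the remaining characters it is '1'.
enlarged canines: derived state '1' in Ophiina only — an autapomorphy, so it tells us nothing about relationships among taxa.
All ingroup taxa share the derived state '1' for stipules present; it defines the ingroup but does not resolve relationships within it.
leaf margin serrate: derived state '0' in Heliois only — an autapomorphy, so it tells us nothing about relationships among taxa.
Only Heliois and Ophiina show the derived state '1' for lateral line, supporting them as a clade.
hollow quills (derived state '1') is shared by Meroeus and Stenax — a synapomorphy uniting that clade.
cranial crest: derived state '1' in Meroeus, Meroodon, and Stenax only — synapomorphy for {Meroeus, Meroodon, Stenax}.
Most parsimonious ingroup topology: (((Meroeus,Stenax),Meroodon),(Heliois,Ophiina)).
Changes per character on this tree: enlarged canines: 1; stipules present: 1; leaf margin serrate: 1; lateral line: 1; hollow quills: 1; cranial crest: 1.
Total = 6.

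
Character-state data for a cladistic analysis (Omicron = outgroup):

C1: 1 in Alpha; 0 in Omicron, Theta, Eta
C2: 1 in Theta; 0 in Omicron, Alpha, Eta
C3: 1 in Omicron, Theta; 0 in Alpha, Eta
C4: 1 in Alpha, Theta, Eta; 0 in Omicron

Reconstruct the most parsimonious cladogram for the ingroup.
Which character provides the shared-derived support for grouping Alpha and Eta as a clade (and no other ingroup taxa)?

C3

Character polarity is set by the outgroup: the derived state is whichever differs from the outgroup's state, so for C3 the derived state is '0', and for the remaining characters it is '1'.
C1: derived state '1' in Alpha only — an autapomorphy, so it tells us nothing about relationships among taxa.
C2 (derived state '1') is unique to Theta (autapomorphy; uninformative for grouping).
Only Alpha and Eta show the derived state '0' for C3, supporting them as a clade.
C4 (derived state '1') is shared by all ingroup taxa — unites the whole ingroup.
Most parsimonious ingroup topology: ((Alpha,Eta),Theta).
The clade {Alpha, Eta} is supported by C3: its derived state '0' occurs in exactly those taxa and in no other taxon (including the outgroup).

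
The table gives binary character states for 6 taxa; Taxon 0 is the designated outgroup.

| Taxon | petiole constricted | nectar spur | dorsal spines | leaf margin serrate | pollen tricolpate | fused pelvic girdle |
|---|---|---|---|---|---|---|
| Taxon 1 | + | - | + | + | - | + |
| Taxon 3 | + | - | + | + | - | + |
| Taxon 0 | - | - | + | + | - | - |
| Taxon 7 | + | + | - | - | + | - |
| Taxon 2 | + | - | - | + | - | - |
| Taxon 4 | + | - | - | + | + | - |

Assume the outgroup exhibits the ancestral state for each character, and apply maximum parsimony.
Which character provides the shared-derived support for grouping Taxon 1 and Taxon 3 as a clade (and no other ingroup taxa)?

Character polarity is set by the outgroup: the derived state is whichever differs from the outgroup's state, so for dorsal spines, leaf margin serrate the derived state is '-', and for the remaining characters it is '+'.
petiole constricted (derived state '+') is shared by all ingroup taxa — unites the whole ingroup.
nectar spur (derived state '+') is unique to Taxon 7 (autapomorphy; uninformative for grouping).
dorsal spines (derived state '-') is shared by Taxon 2, Taxon 4, and Taxon 7 — a synapomorphy uniting that clade.
leaf margin serrate (derived state '-') is unique to Taxon 7 (autapomorphy; uninformative for grouping).
pollen tricolpate: derived state '+' in Taxon 4 and Taxon 7 only — synapomorphy for {Taxon 4, Taxon 7}.
Only Taxon 1 and Taxon 3 show the derived state '+' for fused pelvic girdle, supporting them as a clade.
Most parsimonious ingroup topology: ((Taxon 1,Taxon 3),(Taxon 2,(Taxon 4,Taxon 7))).
The clade {Taxon 1, Taxon 3} is supported by fused pelvic girdle: its derived state '+' occurs in exactly those taxa and in no other taxon (including the outgroup).

fused pelvic girdle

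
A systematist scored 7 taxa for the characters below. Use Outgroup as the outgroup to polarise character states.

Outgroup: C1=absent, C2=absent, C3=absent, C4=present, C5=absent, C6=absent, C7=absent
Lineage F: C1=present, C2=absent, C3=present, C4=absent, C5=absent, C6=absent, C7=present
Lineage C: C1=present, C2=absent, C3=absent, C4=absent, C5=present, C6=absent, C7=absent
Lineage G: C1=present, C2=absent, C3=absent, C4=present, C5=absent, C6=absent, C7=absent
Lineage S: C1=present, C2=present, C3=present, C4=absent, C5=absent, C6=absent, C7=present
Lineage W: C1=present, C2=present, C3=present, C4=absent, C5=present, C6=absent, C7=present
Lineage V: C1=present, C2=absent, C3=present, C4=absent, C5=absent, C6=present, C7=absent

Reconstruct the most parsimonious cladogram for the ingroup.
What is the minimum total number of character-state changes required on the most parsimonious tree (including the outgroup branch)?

Character polarity is set by the outgroup: the derived state is whichever differs from the outgroup's state, so for C4 the derived state is 'absent', and for the remaining characters it is 'present'.
All ingroup taxa share the derived state 'present' for C1; it defines the ingroup but does not resolve relationships within it.
Only Lineage S and Lineage W show the derived state 'present' for C2, supporting them as a clade.
C3 (derived state 'present') is shared by Lineage F, Lineage S, Lineage V, and Lineage W — a synapomorphy uniting that clade.
Only Lineage C, Lineage F, Lineage S, Lineage V, and Lineage W show the derived state 'absent' for C4, supporting them as a clade.
C5 (state 'present') occurs in Lineage C and Lineage W but conflicts with the nesting implied by the other characters — most parsimoniously interpreted as homoplasy.
C6: derived state 'present' in Lineage V only — an autapomorphy, so it tells us nothing about relationships among taxa.
C7 (derived state 'present') is shared by Lineage F, Lineage S, and Lineage W — a synapomorphy uniting that clade.
Most parsimonious ingroup topology: ((((Lineage F,(Lineage S,Lineage W)),Lineage V),Lineage C),Lineage G).
Changes per character on this tree: C1: 1; C2: 1; C3: 1; C4: 1; C5: 2; C6: 1; C7: 1.
Total = 8.

8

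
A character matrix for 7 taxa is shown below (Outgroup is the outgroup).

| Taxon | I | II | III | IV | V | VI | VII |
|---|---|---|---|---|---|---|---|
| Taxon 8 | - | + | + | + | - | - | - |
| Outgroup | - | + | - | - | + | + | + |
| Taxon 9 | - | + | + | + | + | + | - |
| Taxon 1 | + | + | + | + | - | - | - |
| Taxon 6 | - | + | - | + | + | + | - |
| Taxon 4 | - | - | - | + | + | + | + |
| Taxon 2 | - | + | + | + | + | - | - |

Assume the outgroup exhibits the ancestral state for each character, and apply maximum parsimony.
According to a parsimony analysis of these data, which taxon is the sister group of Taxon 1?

Taxon 8

Character polarity is set by the outgroup: the derived state is whichever differs from the outgroup's state, so for II, V, VI, VII the derived state is '-', and for the remaining characters it is '+'.
I: derived state '+' in Taxon 1 only — an autapomorphy, so it tells us nothing about relationships among taxa.
II: derived state '-' in Taxon 4 only — an autapomorphy, so it tells us nothing about relationships among taxa.
III: derived state '+' in Taxon 1, Taxon 2, Taxon 8, and Taxon 9 only — synapomorphy for {Taxon 1, Taxon 2, Taxon 8, Taxon 9}.
All ingroup taxa share the derived state '+' for IV; it defines the ingroup but does not resolve relationships within it.
Only Taxon 1 and Taxon 8 show the derived state '-' for V, supporting them as a clade.
Only Taxon 1, Taxon 2, and Taxon 8 show the derived state '-' for VI, supporting them as a clade.
VII (derived state '-') is shared by Taxon 1, Taxon 2, Taxon 6, Taxon 8, and Taxon 9 — a synapomorphy uniting that clade.
Most parsimonious ingroup topology: ((Taxon 6,((Taxon 2,(Taxon 8,Taxon 1)),Taxon 9)),Taxon 4).
Taxon 1 and Taxon 8 form a cherry on this tree, so they are sister taxa.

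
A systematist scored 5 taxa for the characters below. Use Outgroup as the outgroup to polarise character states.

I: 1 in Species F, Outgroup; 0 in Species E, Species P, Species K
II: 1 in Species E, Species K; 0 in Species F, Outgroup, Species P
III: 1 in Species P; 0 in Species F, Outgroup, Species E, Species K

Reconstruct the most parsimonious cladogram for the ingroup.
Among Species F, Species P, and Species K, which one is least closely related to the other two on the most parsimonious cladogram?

Character polarity is set by the outgroup: the derived state is whichever differs from the outgroup's state, so for I the derived state is '0', and for the remaining characters it is '1'.
Only Species E, Species K, and Species P show the derived state '0' for I, supporting them as a clade.
II: derived state '1' in Species E and Species K only — synapomorphy for {Species E, Species K}.
III (derived state '1') is unique to Species P (autapomorphy; uninformative for grouping).
Most parsimonious ingroup topology: ((Species P,(Species K,Species E)),Species F).
Species K and Species P share a more recent common ancestor with each other than either does with Species F, so Species F is the least closely related of the three.

Species F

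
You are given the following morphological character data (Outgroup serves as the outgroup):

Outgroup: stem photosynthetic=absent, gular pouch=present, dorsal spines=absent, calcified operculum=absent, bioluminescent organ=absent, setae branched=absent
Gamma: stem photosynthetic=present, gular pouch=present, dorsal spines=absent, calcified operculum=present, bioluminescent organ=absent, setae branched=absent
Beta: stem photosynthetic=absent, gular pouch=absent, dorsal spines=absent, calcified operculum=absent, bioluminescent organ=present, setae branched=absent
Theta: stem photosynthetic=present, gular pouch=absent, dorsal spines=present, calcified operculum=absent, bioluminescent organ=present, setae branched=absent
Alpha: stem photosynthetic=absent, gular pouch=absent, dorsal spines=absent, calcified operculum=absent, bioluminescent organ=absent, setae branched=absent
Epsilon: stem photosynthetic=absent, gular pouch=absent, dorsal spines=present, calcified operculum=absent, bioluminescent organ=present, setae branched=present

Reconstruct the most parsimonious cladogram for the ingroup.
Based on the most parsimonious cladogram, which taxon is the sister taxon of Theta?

Epsilon

Character polarity is set by the outgroup: the derived state is whichever differs from the outgroup's state, so for gular pouch the derived state is 'absent', and for the remaining characters it is 'present'.
stem photosynthetic (state 'present') occurs in Gamma and Theta but conflicts with the nesting implied by the other characters — most parsimoniously interpreted as homoplasy.
Only Alpha, Beta, Epsilon, and Theta show the derived state 'absent' for gular pouch, supporting them as a clade.
dorsal spines: derived state 'present' in Epsilon and Theta only — synapomorphy for {Epsilon, Theta}.
calcified operculum: derived state 'present' in Gamma only — an autapomorphy, so it tells us nothing about relationships among taxa.
Only Beta, Epsilon, and Theta show the derived state 'present' for bioluminescent organ, supporting them as a clade.
setae branched: derived state 'present' in Epsilon only — an autapomorphy, so it tells us nothing about relationships among taxa.
Most parsimonious ingroup topology: (Gamma,((Beta,(Theta,Epsilon)),Alpha)).
Theta and Epsilon form a cherry on this tree, so they are sister taxa.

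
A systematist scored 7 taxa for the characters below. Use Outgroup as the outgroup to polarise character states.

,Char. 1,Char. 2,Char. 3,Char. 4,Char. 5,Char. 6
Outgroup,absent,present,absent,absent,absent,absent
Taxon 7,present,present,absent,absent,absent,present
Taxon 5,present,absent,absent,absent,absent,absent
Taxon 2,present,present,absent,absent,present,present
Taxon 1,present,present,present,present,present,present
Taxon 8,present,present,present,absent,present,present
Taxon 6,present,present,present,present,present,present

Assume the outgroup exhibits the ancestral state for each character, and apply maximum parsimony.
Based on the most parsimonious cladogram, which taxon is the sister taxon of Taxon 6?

Character polarity is set by the outgroup: the derived state is whichever differs from the outgroup's state, so for Char. 2 the derived state is 'absent', and for the remaining characters it is 'present'.
Char. 1 (derived state 'present') is shared by all ingroup taxa — unites the whole ingroup.
Char. 2: derived state 'absent' in Taxon 5 only — an autapomorphy, so it tells us nothing about relationships among taxa.
Char. 3: derived state 'present' in Taxon 1, Taxon 6, and Taxon 8 only — synapomorphy for {Taxon 1, Taxon 6, Taxon 8}.
Char. 4 (derived state 'present') is shared by Taxon 1 and Taxon 6 — a synapomorphy uniting that clade.
Char. 5: derived state 'present' in Taxon 1, Taxon 2, Taxon 6, and Taxon 8 only — synapomorphy for {Taxon 1, Taxon 2, Taxon 6, Taxon 8}.
Char. 6 (derived state 'present') is shared by Taxon 1, Taxon 2, Taxon 6, Taxon 7, and Taxon 8 — a synapomorphy uniting that clade.
Most parsimonious ingroup topology: (((((Taxon 6,Taxon 1),Taxon 8),Taxon 2),Taxon 7),Taxon 5).
Taxon 6 and Taxon 1 form a cherry on this tree, so they are sister taxa.

Taxon 1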